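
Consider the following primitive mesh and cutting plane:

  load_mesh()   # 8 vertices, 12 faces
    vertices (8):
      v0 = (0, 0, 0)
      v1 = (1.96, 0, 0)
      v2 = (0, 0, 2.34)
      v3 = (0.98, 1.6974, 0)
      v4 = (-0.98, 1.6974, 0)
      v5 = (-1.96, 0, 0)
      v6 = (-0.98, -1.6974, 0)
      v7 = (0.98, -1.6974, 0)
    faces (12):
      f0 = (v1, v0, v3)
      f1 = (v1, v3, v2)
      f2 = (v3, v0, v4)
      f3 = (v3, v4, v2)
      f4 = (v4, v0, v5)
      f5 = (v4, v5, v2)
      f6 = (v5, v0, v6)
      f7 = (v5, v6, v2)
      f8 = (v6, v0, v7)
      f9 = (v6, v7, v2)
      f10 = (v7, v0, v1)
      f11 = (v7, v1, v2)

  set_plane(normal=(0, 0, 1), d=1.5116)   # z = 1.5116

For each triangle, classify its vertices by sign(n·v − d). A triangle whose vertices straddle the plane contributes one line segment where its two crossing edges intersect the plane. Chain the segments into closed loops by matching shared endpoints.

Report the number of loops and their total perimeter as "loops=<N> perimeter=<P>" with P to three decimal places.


loops=1 perimeter=4.163

Straddling triangles (6 of 12):
  (v1,v3,v2) [--+] → (0.346937, 0.600909, 1.5116)–(0.693874, 0, 1.5116)  len=0.6939
  (v3,v4,v2) [--+] → (-0.346937, 0.600909, 1.5116)–(0.346937, 0.600909, 1.5116)  len=0.6939
  (v4,v5,v2) [--+] → (-0.693874, 0, 1.5116)–(-0.346937, 0.600909, 1.5116)  len=0.6939
  (v5,v6,v2) [--+] → (-0.346937, -0.600909, 1.5116)–(-0.693874, 0, 1.5116)  len=0.6939
  (v6,v7,v2) [--+] → (0.346937, -0.600909, 1.5116)–(-0.346937, -0.600909, 1.5116)  len=0.6939
  (v7,v1,v2) [--+] → (0.693874, 0, 1.5116)–(0.346937, -0.600909, 1.5116)  len=0.6939

Chained into 1 loop(s):
  loop 1: 6 segments, perimeter = 4.1632
Total perimeter = 4.163


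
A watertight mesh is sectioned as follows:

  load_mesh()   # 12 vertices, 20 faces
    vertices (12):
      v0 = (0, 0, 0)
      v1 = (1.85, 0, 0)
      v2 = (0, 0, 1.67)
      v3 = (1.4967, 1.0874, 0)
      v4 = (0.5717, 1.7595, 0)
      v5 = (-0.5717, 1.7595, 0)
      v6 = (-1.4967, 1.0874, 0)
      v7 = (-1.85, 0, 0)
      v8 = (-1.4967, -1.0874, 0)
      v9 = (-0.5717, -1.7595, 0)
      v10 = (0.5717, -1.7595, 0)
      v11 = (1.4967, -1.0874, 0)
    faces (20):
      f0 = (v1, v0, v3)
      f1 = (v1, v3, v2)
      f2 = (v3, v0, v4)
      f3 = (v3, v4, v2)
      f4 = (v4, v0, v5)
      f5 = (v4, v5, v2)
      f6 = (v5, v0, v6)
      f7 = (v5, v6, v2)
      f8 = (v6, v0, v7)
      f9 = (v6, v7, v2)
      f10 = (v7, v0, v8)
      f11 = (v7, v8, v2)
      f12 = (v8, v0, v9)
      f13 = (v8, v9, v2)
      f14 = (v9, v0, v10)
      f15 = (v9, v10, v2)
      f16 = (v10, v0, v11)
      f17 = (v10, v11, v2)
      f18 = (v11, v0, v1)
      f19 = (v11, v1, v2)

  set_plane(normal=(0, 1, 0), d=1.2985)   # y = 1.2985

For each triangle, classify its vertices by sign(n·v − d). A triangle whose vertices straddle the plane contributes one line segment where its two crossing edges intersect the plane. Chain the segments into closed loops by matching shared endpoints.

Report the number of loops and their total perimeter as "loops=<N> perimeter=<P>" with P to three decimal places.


Straddling triangles (6 of 20):
  (v3,v0,v4) [--+] → (0.421911, 1.2985, 0)–(1.20617, 1.2985, 0)  len=0.7843
  (v3,v4,v2) [-+-] → (1.20617, 1.2985, 0)–(0.421911, 1.2985, 0.43755)  len=0.8981
  (v4,v0,v5) [+-+] → (0.421911, 1.2985, 0)–(-0.421911, 1.2985, 0)  len=0.8438
  (v4,v5,v2) [++-] → (-0.421911, 1.2985, 0.43755)–(0.421911, 1.2985, 0.43755)  len=0.8438
  (v5,v0,v6) [+--] → (-0.421911, 1.2985, 0)–(-1.20617, 1.2985, 0)  len=0.7843
  (v5,v6,v2) [+--] → (-1.20617, 1.2985, 0)–(-0.421911, 1.2985, 0.43755)  len=0.8981

Chained into 1 loop(s):
  loop 1: 6 segments, perimeter = 5.0523
Total perimeter = 5.052

loops=1 perimeter=5.052


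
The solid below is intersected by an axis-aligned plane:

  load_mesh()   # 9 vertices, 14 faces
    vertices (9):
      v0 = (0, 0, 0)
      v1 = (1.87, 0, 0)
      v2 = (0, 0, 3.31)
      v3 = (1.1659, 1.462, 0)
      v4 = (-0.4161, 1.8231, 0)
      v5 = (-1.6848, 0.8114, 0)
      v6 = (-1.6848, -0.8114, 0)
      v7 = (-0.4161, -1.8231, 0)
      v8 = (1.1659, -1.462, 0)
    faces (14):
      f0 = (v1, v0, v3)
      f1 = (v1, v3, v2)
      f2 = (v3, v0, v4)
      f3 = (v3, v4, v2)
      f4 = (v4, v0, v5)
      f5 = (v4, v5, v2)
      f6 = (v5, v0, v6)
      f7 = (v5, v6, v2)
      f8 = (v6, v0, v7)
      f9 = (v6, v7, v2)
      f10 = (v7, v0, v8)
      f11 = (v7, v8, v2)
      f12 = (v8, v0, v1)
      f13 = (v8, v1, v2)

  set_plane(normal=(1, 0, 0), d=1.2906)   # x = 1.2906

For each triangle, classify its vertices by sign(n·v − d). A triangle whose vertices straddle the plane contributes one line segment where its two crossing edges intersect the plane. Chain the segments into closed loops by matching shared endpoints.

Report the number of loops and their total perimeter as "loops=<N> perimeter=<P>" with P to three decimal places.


loops=1 perimeter=5.568

Straddling triangles (4 of 14):
  (v1,v0,v3) [+--] → (1.2906, 0, 0)–(1.2906, 1.20307, 0)  len=1.2031
  (v1,v3,v2) [+--] → (1.2906, 1.20307, 0)–(1.2906, 0, 1.02557)  len=1.5809
  (v8,v0,v1) [--+] → (1.2906, 0, 0)–(1.2906, -1.20307, 0)  len=1.2031
  (v8,v1,v2) [-+-] → (1.2906, -1.20307, 0)–(1.2906, 0, 1.02557)  len=1.5809

Chained into 1 loop(s):
  loop 1: 4 segments, perimeter = 5.5679
Total perimeter = 5.568


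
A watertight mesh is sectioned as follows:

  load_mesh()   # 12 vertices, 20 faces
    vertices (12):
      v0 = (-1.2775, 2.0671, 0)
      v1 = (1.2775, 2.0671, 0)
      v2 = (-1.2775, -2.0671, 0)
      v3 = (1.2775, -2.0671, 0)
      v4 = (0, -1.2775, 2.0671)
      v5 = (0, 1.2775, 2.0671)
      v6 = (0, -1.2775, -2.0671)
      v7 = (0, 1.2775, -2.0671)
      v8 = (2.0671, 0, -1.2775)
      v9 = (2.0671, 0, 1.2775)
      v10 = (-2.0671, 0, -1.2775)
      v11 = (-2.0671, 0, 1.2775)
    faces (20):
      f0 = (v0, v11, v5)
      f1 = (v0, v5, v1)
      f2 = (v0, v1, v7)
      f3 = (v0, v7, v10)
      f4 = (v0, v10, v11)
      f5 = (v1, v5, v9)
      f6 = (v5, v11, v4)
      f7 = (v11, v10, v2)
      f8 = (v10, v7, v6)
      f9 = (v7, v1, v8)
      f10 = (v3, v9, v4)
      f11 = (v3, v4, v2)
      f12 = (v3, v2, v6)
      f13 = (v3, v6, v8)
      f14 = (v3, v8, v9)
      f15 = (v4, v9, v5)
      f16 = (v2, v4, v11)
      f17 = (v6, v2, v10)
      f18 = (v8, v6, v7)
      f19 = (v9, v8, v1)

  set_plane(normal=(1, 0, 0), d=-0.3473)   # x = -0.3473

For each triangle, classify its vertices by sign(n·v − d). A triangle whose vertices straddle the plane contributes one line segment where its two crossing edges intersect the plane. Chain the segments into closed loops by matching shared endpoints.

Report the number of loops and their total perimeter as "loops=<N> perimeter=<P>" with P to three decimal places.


loops=1 perimeter=13.125

Straddling triangles (10 of 20):
  (v0,v11,v5) [--+] → (-0.3473, 1.06286, 1.93444)–(-0.3473, 1.49216, 1.50514)  len=0.6071
  (v0,v5,v1) [-++] → (-0.3473, 1.49216, 1.50514)–(-0.3473, 2.0671, 0)  len=1.6112
  (v0,v1,v7) [-++] → (-0.3473, 2.0671, 0)–(-0.3473, 1.49216, -1.50514)  len=1.6112
  (v0,v7,v10) [-+-] → (-0.3473, 1.49216, -1.50514)–(-0.3473, 1.06286, -1.93444)  len=0.6071
  (v5,v11,v4) [+-+] → (-0.3473, 1.06286, 1.93444)–(-0.3473, -1.06286, 1.93444)  len=2.1257
  (v10,v7,v6) [-++] → (-0.3473, 1.06286, -1.93444)–(-0.3473, -1.06286, -1.93444)  len=2.1257
  (v3,v4,v2) [++-] → (-0.3473, -1.49216, 1.50514)–(-0.3473, -2.0671, 0)  len=1.6112
  (v3,v2,v6) [+-+] → (-0.3473, -2.0671, 0)–(-0.3473, -1.49216, -1.50514)  len=1.6112
  (v2,v4,v11) [-+-] → (-0.3473, -1.49216, 1.50514)–(-0.3473, -1.06286, 1.93444)  len=0.6071
  (v6,v2,v10) [+--] → (-0.3473, -1.49216, -1.50514)–(-0.3473, -1.06286, -1.93444)  len=0.6071

Chained into 1 loop(s):
  loop 1: 10 segments, perimeter = 13.1248
Total perimeter = 13.125


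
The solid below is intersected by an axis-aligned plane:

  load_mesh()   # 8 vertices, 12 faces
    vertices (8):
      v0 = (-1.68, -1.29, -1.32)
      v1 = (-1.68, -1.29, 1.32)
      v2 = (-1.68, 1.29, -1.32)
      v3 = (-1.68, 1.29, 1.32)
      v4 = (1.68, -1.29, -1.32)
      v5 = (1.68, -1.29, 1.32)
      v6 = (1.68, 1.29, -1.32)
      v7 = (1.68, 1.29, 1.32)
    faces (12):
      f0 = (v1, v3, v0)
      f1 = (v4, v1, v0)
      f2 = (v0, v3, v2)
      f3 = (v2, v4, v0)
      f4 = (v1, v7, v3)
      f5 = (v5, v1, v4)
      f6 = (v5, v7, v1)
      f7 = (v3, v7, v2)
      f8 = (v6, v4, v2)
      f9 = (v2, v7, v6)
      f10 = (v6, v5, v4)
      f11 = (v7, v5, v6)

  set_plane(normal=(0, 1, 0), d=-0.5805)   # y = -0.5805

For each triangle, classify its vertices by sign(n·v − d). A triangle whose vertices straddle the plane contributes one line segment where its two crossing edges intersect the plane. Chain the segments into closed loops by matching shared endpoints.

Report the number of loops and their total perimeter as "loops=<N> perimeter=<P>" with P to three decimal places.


Straddling triangles (8 of 12):
  (v1,v3,v0) [-+-] → (-1.68, -0.5805, 1.32)–(-1.68, -0.5805, -0.594)  len=1.9140
  (v0,v3,v2) [-++] → (-1.68, -0.5805, -0.594)–(-1.68, -0.5805, -1.32)  len=0.7260
  (v2,v4,v0) [+--] → (0.756, -0.5805, -1.32)–(-1.68, -0.5805, -1.32)  len=2.4360
  (v1,v7,v3) [-++] → (-0.756, -0.5805, 1.32)–(-1.68, -0.5805, 1.32)  len=0.9240
  (v5,v7,v1) [-+-] → (1.68, -0.5805, 1.32)–(-0.756, -0.5805, 1.32)  len=2.4360
  (v6,v4,v2) [+-+] → (1.68, -0.5805, -1.32)–(0.756, -0.5805, -1.32)  len=0.9240
  (v6,v5,v4) [+--] → (1.68, -0.5805, 0.594)–(1.68, -0.5805, -1.32)  len=1.9140
  (v7,v5,v6) [+-+] → (1.68, -0.5805, 1.32)–(1.68, -0.5805, 0.594)  len=0.7260

Chained into 1 loop(s):
  loop 1: 8 segments, perimeter = 12.0000
Total perimeter = 12.000

loops=1 perimeter=12.000


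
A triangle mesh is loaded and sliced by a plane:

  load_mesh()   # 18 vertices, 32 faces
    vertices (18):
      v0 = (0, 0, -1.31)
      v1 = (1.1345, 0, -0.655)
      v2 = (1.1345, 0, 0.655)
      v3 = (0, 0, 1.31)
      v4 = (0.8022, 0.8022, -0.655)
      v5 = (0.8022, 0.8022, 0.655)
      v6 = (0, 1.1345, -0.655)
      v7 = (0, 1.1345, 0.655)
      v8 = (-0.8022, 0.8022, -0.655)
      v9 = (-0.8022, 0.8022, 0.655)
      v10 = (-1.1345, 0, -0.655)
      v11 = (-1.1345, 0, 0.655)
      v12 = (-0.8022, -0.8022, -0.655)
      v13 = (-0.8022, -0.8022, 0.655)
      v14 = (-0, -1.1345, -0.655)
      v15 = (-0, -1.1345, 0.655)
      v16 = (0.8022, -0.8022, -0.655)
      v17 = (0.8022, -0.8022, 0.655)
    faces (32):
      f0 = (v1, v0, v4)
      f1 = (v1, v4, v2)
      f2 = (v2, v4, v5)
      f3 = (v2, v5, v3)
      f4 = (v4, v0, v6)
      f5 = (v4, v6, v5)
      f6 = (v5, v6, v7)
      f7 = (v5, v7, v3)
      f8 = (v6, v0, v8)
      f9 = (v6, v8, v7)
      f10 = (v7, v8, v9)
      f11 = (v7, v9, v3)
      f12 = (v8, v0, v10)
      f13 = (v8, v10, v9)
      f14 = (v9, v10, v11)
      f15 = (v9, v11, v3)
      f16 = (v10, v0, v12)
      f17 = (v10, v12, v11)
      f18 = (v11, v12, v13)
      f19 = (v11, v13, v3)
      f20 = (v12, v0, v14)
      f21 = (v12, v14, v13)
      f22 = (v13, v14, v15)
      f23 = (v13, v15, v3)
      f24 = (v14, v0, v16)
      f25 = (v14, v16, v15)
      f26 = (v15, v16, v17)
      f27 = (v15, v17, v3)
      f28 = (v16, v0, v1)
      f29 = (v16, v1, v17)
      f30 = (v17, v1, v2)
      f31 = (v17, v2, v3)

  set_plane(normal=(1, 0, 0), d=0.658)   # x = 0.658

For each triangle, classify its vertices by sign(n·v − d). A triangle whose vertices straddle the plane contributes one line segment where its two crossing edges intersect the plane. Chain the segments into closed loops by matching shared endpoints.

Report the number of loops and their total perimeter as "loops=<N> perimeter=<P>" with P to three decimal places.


loops=1 perimeter=6.268

Straddling triangles (12 of 32):
  (v1,v0,v4) [+-+] → (0.658, 0, -0.930106)–(0.658, 0.658, -0.77274)  len=0.6766
  (v2,v5,v3) [++-] → (0.658, 0.658, 0.77274)–(0.658, 0, 0.930106)  len=0.6766
  (v4,v0,v6) [+--] → (0.658, 0.658, -0.77274)–(0.658, 0.861933, -0.655)  len=0.2355
  (v4,v6,v5) [+-+] → (0.658, 0.861933, -0.655)–(0.658, 0.861933, 0.41952)  len=1.0745
  (v5,v6,v7) [+--] → (0.658, 0.861933, 0.41952)–(0.658, 0.861933, 0.655)  len=0.2355
  (v5,v7,v3) [+--] → (0.658, 0.861933, 0.655)–(0.658, 0.658, 0.77274)  len=0.2355
  (v14,v0,v16) [--+] → (0.658, -0.658, -0.77274)–(0.658, -0.861933, -0.655)  len=0.2355
  (v14,v16,v15) [-+-] → (0.658, -0.861933, -0.655)–(0.658, -0.861933, -0.41952)  len=0.2355
  (v15,v16,v17) [-++] → (0.658, -0.861933, -0.41952)–(0.658, -0.861933, 0.655)  len=1.0745
  (v15,v17,v3) [-+-] → (0.658, -0.861933, 0.655)–(0.658, -0.658, 0.77274)  len=0.2355
  (v16,v0,v1) [+-+] → (0.658, -0.658, -0.77274)–(0.658, 0, -0.930106)  len=0.6766
  (v17,v2,v3) [++-] → (0.658, 0, 0.930106)–(0.658, -0.658, 0.77274)  len=0.6766

Chained into 1 loop(s):
  loop 1: 12 segments, perimeter = 6.2681
Total perimeter = 6.268


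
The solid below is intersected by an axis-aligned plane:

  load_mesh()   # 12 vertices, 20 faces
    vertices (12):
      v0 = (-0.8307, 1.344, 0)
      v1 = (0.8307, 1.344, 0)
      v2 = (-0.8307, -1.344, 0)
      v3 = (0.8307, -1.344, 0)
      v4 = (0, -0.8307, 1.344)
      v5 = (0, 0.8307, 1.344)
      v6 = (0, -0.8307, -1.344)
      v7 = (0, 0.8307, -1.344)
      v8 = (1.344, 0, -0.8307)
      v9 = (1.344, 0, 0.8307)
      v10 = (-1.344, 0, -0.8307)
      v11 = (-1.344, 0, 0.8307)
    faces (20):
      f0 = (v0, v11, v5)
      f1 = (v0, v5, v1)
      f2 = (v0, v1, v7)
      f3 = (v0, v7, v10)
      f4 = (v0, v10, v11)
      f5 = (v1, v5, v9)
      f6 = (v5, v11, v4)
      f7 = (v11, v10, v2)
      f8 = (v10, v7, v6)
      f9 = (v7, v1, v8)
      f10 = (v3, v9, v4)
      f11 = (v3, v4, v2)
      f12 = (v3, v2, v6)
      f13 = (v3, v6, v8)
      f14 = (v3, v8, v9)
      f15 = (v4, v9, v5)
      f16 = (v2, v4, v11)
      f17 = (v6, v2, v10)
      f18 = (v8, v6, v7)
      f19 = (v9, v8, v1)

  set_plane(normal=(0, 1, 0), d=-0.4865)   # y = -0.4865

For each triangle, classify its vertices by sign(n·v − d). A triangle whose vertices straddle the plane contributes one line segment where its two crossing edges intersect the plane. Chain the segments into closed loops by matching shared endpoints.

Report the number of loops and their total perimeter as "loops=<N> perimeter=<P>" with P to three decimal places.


Straddling triangles (10 of 20):
  (v5,v11,v4) [++-] → (-0.556886, -0.4865, 1.13131)–(0, -0.4865, 1.344)  len=0.5961
  (v11,v10,v2) [++-] → (-1.1582, -0.4865, -0.530004)–(-1.1582, -0.4865, 0.530004)  len=1.0600
  (v10,v7,v6) [++-] → (0, -0.4865, -1.344)–(-0.556886, -0.4865, -1.13131)  len=0.5961
  (v3,v9,v4) [-+-] → (1.1582, -0.4865, 0.530004)–(0.556886, -0.4865, 1.13131)  len=0.8504
  (v3,v6,v8) [--+] → (0.556886, -0.4865, -1.13131)–(1.1582, -0.4865, -0.530004)  len=0.8504
  (v3,v8,v9) [-++] → (1.1582, -0.4865, -0.530004)–(1.1582, -0.4865, 0.530004)  len=1.0600
  (v4,v9,v5) [-++] → (0.556886, -0.4865, 1.13131)–(0, -0.4865, 1.344)  len=0.5961
  (v2,v4,v11) [--+] → (-0.556886, -0.4865, 1.13131)–(-1.1582, -0.4865, 0.530004)  len=0.8504
  (v6,v2,v10) [--+] → (-1.1582, -0.4865, -0.530004)–(-0.556886, -0.4865, -1.13131)  len=0.8504
  (v8,v6,v7) [+-+] → (0.556886, -0.4865, -1.13131)–(0, -0.4865, -1.344)  len=0.5961

Chained into 1 loop(s):
  loop 1: 10 segments, perimeter = 7.9060
Total perimeter = 7.906

loops=1 perimeter=7.906


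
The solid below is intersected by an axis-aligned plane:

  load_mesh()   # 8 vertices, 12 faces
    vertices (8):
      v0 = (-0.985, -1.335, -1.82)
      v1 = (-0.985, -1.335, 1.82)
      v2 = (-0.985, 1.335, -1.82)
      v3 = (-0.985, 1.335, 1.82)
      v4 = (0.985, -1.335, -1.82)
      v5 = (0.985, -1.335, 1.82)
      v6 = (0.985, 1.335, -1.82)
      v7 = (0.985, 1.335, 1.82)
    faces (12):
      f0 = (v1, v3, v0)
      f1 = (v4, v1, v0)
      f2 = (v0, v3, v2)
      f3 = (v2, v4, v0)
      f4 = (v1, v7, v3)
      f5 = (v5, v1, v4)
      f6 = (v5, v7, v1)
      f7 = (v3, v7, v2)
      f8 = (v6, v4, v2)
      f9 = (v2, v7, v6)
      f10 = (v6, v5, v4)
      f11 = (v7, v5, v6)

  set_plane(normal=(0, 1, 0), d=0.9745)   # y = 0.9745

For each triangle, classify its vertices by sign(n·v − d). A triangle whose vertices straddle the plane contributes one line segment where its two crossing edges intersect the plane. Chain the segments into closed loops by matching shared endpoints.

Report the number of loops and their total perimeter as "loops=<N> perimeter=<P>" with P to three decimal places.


loops=1 perimeter=11.220

Straddling triangles (8 of 12):
  (v1,v3,v0) [-+-] → (-0.985, 0.9745, 1.82)–(-0.985, 0.9745, 1.32853)  len=0.4915
  (v0,v3,v2) [-++] → (-0.985, 0.9745, 1.32853)–(-0.985, 0.9745, -1.82)  len=3.1485
  (v2,v4,v0) [+--] → (-0.719013, 0.9745, -1.82)–(-0.985, 0.9745, -1.82)  len=0.2660
  (v1,v7,v3) [-++] → (0.719013, 0.9745, 1.82)–(-0.985, 0.9745, 1.82)  len=1.7040
  (v5,v7,v1) [-+-] → (0.985, 0.9745, 1.82)–(0.719013, 0.9745, 1.82)  len=0.2660
  (v6,v4,v2) [+-+] → (0.985, 0.9745, -1.82)–(-0.719013, 0.9745, -1.82)  len=1.7040
  (v6,v5,v4) [+--] → (0.985, 0.9745, -1.32853)–(0.985, 0.9745, -1.82)  len=0.4915
  (v7,v5,v6) [+-+] → (0.985, 0.9745, 1.82)–(0.985, 0.9745, -1.32853)  len=3.1485

Chained into 1 loop(s):
  loop 1: 8 segments, perimeter = 11.2200
Total perimeter = 11.220


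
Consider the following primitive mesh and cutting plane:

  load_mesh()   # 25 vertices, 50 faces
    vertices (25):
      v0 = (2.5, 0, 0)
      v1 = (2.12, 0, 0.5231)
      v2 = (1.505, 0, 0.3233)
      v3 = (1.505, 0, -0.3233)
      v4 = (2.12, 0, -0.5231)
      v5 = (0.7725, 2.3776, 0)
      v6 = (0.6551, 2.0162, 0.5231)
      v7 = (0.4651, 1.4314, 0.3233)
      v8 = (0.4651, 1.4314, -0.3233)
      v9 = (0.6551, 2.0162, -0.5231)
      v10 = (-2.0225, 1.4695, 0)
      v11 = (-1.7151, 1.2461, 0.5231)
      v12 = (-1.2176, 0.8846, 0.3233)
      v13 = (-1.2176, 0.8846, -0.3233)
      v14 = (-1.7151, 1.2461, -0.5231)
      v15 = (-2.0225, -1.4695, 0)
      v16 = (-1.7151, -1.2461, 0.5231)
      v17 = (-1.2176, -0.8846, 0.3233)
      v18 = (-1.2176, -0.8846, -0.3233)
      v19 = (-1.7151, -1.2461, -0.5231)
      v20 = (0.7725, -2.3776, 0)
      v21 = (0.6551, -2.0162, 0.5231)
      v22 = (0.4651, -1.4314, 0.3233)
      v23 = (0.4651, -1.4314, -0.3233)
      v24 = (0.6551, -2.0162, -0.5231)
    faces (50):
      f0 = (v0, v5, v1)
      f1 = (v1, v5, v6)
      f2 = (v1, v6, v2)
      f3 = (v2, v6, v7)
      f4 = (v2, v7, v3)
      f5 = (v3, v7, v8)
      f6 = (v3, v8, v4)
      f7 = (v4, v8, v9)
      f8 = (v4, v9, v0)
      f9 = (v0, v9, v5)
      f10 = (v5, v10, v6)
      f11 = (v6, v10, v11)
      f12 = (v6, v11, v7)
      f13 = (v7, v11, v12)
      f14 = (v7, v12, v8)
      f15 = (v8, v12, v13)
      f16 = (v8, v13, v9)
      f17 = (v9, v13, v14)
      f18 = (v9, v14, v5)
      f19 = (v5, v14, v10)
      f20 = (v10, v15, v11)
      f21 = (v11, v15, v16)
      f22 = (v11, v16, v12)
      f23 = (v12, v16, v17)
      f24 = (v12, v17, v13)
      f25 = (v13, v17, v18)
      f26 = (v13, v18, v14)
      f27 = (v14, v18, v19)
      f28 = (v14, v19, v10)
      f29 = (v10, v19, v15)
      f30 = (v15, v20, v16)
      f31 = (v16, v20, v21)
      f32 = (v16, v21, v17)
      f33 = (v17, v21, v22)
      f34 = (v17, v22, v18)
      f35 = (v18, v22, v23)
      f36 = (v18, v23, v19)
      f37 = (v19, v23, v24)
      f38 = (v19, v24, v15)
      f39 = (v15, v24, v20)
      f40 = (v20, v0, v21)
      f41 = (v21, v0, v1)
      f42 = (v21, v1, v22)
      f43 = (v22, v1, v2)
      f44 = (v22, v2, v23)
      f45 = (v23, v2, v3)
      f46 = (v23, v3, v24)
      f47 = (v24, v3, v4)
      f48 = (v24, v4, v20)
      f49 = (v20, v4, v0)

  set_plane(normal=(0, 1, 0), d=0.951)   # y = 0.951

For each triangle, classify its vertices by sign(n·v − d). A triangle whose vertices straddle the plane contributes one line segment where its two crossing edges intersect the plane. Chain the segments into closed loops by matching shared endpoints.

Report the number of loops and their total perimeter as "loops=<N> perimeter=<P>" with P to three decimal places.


Straddling triangles (22 of 50):
  (v0,v5,v1) [-+-] → (1.80903, 0.951, 0)–(1.58102, 0.951, 0.313869)  len=0.3879
  (v1,v5,v6) [-++] → (1.58102, 0.951, 0.313869)–(1.42904, 0.951, 0.5231)  len=0.2586
  (v1,v6,v2) [-+-] → (1.42904, 0.951, 0.5231)–(1.10412, 0.951, 0.417542)  len=0.3416
  (v2,v6,v7) [-++] → (1.10412, 0.951, 0.417542)–(0.814107, 0.951, 0.3233)  len=0.3049
  (v2,v7,v3) [-+-] → (0.814107, 0.951, 0.3233)–(0.814107, 0.951, 0.106291)  len=0.2170
  (v3,v7,v8) [-++] → (0.814107, 0.951, 0.106291)–(0.814107, 0.951, -0.3233)  len=0.4296
  (v3,v8,v4) [-+-] → (0.814107, 0.951, -0.3233)–(1.02051, 0.951, -0.390356)  len=0.2170
  (v4,v8,v9) [-++] → (1.02051, 0.951, -0.390356)–(1.42904, 0.951, -0.5231)  len=0.4296
  (v4,v9,v0) [-+-] → (1.42904, 0.951, -0.5231)–(1.6298, 0.951, -0.246735)  len=0.3416
  (v0,v9,v5) [-++] → (1.6298, 0.951, -0.246735)–(1.80903, 0.951, 0)  len=0.3050
  (v7,v11,v12) [++-] → (-1.30898, 0.951, 0.359999)–(-1.01326, 0.951, 0.3233)  len=0.2980
  (v7,v12,v8) [+-+] → (-1.01326, 0.951, 0.3233)–(-1.01326, 0.951, 0.244781)  len=0.0785
  (v8,v12,v13) [+--] → (-1.01326, 0.951, 0.244781)–(-1.01326, 0.951, -0.3233)  len=0.5681
  (v8,v13,v9) [+-+] → (-1.01326, 0.951, -0.3233)–(-1.10771, 0.951, -0.335024)  len=0.0952
  (v9,v13,v14) [+-+] → (-1.10771, 0.951, -0.335024)–(-1.30898, 0.951, -0.359999)  len=0.2028
  (v10,v15,v11) [+-+] → (-2.0225, 0.951, 0)–(-1.7485, 0.951, 0.466256)  len=0.5408
  (v11,v15,v16) [+--] → (-1.7485, 0.951, 0.466256)–(-1.7151, 0.951, 0.5231)  len=0.0659
  (v11,v16,v12) [+--] → (-1.7151, 0.951, 0.5231)–(-1.30898, 0.951, 0.359999)  len=0.4376
  (v13,v18,v14) [--+] → (-1.6462, 0.951, -0.495428)–(-1.30898, 0.951, -0.359999)  len=0.3634
  (v14,v18,v19) [+--] → (-1.6462, 0.951, -0.495428)–(-1.7151, 0.951, -0.5231)  len=0.0743
  (v14,v19,v10) [+-+] → (-1.7151, 0.951, -0.5231)–(-1.96381, 0.951, -0.0998775)  len=0.4909
  (v10,v19,v15) [+--] → (-1.96381, 0.951, -0.0998775)–(-2.0225, 0.951, 0)  len=0.1158

Chained into 2 loop(s):
  loop 1: 10 segments, perimeter = 3.2329
  loop 2: 12 segments, perimeter = 3.3313
Total perimeter = 6.564

loops=2 perimeter=6.564


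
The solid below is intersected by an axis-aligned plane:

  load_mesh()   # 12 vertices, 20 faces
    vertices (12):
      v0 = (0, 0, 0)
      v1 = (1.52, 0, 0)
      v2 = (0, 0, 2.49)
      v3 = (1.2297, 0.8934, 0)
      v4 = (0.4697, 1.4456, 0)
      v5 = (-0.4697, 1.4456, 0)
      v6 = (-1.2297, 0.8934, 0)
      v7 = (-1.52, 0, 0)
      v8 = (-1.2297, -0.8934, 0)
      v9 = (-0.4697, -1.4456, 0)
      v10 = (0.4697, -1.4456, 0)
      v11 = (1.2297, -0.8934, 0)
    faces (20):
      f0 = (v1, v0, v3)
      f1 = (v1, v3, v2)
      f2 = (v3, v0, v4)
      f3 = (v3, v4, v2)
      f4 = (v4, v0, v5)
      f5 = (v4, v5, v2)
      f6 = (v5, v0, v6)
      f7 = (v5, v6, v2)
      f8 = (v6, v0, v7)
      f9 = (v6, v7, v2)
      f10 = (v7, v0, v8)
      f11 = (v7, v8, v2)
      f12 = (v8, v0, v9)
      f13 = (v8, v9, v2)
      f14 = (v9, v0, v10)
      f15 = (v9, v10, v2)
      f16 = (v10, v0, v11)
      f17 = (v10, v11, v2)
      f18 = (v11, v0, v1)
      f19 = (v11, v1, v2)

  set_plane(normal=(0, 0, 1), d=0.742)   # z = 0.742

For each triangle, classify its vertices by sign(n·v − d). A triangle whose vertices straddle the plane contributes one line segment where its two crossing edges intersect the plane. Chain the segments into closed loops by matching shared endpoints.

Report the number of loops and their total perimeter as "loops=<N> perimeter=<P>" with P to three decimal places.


Straddling triangles (10 of 20):
  (v1,v3,v2) [--+] → (0.863259, 0.627174, 0.742)–(1.06705, 0, 0.742)  len=0.6595
  (v3,v4,v2) [--+] → (0.329733, 1.01482, 0.742)–(0.863259, 0.627174, 0.742)  len=0.6595
  (v4,v5,v2) [--+] → (-0.329733, 1.01482, 0.742)–(0.329733, 1.01482, 0.742)  len=0.6595
  (v5,v6,v2) [--+] → (-0.863259, 0.627174, 0.742)–(-0.329733, 1.01482, 0.742)  len=0.6595
  (v6,v7,v2) [--+] → (-1.06705, 0, 0.742)–(-0.863259, 0.627174, 0.742)  len=0.6595
  (v7,v8,v2) [--+] → (-0.863259, -0.627174, 0.742)–(-1.06705, 0, 0.742)  len=0.6595
  (v8,v9,v2) [--+] → (-0.329733, -1.01482, 0.742)–(-0.863259, -0.627174, 0.742)  len=0.6595
  (v9,v10,v2) [--+] → (0.329733, -1.01482, 0.742)–(-0.329733, -1.01482, 0.742)  len=0.6595
  (v10,v11,v2) [--+] → (0.863259, -0.627174, 0.742)–(0.329733, -1.01482, 0.742)  len=0.6595
  (v11,v1,v2) [--+] → (1.06705, 0, 0.742)–(0.863259, -0.627174, 0.742)  len=0.6595

Chained into 1 loop(s):
  loop 1: 10 segments, perimeter = 6.5947
Total perimeter = 6.595

loops=1 perimeter=6.595


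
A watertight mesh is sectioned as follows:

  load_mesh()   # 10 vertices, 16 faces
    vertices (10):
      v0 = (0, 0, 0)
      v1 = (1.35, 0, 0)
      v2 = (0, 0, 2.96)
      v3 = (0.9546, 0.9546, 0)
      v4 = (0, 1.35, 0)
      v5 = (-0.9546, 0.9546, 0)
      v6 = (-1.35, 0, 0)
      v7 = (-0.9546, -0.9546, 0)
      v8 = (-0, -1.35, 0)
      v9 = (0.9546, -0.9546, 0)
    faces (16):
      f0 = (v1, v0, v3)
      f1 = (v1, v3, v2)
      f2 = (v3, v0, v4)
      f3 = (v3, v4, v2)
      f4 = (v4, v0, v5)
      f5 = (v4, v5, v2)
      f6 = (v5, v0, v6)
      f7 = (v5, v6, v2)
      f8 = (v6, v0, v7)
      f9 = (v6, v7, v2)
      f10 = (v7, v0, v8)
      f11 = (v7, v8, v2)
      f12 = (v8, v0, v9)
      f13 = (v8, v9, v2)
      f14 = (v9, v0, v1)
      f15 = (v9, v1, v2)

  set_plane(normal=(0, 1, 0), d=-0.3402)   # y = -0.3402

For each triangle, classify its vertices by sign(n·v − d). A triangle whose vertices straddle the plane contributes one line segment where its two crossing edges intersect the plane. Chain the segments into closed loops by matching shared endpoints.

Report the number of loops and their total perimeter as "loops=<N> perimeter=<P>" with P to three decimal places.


Straddling triangles (8 of 16):
  (v6,v0,v7) [++-] → (-0.3402, -0.3402, 0)–(-1.20909, -0.3402, 0)  len=0.8689
  (v6,v7,v2) [+-+] → (-1.20909, -0.3402, 0)–(-0.3402, -0.3402, 1.90512)  len=2.0939
  (v7,v0,v8) [-+-] → (-0.3402, -0.3402, 0)–(0, -0.3402, 0)  len=0.3402
  (v7,v8,v2) [--+] → (0, -0.3402, 2.21408)–(-0.3402, -0.3402, 1.90512)  len=0.4596
  (v8,v0,v9) [-+-] → (0, -0.3402, 0)–(0.3402, -0.3402, 0)  len=0.3402
  (v8,v9,v2) [--+] → (0.3402, -0.3402, 1.90512)–(0, -0.3402, 2.21408)  len=0.4596
  (v9,v0,v1) [-++] → (0.3402, -0.3402, 0)–(1.20909, -0.3402, 0)  len=0.8689
  (v9,v1,v2) [-++] → (1.20909, -0.3402, 0)–(0.3402, -0.3402, 1.90512)  len=2.0939

Chained into 1 loop(s):
  loop 1: 8 segments, perimeter = 7.5251
Total perimeter = 7.525

loops=1 perimeter=7.525


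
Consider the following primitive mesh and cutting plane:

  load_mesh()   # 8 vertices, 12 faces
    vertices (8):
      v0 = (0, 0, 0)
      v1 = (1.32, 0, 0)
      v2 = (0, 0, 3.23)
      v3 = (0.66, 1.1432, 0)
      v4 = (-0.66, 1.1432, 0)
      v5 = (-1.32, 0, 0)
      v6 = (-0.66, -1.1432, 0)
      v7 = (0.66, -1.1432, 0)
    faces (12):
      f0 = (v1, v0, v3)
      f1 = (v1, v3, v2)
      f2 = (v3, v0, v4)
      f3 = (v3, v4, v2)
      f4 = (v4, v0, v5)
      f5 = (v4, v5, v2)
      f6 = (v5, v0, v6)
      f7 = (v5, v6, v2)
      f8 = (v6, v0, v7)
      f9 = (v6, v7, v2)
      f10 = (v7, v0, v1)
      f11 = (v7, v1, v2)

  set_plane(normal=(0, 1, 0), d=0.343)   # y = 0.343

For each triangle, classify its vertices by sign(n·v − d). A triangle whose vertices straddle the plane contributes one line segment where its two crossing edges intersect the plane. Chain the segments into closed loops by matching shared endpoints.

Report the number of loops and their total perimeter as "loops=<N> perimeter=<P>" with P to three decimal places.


loops=1 perimeter=7.525

Straddling triangles (6 of 12):
  (v1,v0,v3) [--+] → (0.198023, 0.343, 0)–(1.12198, 0.343, 0)  len=0.9240
  (v1,v3,v2) [-+-] → (1.12198, 0.343, 0)–(0.198023, 0.343, 2.26089)  len=2.4424
  (v3,v0,v4) [+-+] → (0.198023, 0.343, 0)–(-0.198023, 0.343, 0)  len=0.3960
  (v3,v4,v2) [++-] → (-0.198023, 0.343, 2.26089)–(0.198023, 0.343, 2.26089)  len=0.3960
  (v4,v0,v5) [+--] → (-0.198023, 0.343, 0)–(-1.12198, 0.343, 0)  len=0.9240
  (v4,v5,v2) [+--] → (-1.12198, 0.343, 0)–(-0.198023, 0.343, 2.26089)  len=2.4424

Chained into 1 loop(s):
  loop 1: 6 segments, perimeter = 7.5248
Total perimeter = 7.525


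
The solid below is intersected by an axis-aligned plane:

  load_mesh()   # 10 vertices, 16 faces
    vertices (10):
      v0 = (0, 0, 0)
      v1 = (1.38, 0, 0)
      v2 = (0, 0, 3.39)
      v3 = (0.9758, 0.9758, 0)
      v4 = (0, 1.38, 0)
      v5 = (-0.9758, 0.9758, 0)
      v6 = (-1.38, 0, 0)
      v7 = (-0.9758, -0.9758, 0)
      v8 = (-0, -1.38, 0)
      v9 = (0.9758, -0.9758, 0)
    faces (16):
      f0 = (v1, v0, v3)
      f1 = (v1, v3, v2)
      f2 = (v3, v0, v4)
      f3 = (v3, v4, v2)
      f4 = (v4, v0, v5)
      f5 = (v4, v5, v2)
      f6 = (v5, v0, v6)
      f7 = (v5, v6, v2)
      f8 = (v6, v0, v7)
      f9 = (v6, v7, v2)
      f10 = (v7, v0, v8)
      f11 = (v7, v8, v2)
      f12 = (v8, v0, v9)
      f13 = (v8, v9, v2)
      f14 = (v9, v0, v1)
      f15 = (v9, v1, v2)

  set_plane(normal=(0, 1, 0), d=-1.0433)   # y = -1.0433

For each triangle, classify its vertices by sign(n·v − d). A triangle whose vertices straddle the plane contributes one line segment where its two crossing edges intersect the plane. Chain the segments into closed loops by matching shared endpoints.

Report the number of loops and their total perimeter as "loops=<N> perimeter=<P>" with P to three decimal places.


loops=1 perimeter=3.945

Straddling triangles (4 of 16):
  (v7,v0,v8) [++-] → (0, -1.0433, 0)–(-0.812845, -1.0433, 0)  len=0.8128
  (v7,v8,v2) [+-+] → (-0.812845, -1.0433, 0)–(0, -1.0433, 0.827111)  len=1.1597
  (v8,v0,v9) [-++] → (0, -1.0433, 0)–(0.812845, -1.0433, 0)  len=0.8128
  (v8,v9,v2) [-++] → (0.812845, -1.0433, 0)–(0, -1.0433, 0.827111)  len=1.1597

Chained into 1 loop(s):
  loop 1: 4 segments, perimeter = 3.9450
Total perimeter = 3.945


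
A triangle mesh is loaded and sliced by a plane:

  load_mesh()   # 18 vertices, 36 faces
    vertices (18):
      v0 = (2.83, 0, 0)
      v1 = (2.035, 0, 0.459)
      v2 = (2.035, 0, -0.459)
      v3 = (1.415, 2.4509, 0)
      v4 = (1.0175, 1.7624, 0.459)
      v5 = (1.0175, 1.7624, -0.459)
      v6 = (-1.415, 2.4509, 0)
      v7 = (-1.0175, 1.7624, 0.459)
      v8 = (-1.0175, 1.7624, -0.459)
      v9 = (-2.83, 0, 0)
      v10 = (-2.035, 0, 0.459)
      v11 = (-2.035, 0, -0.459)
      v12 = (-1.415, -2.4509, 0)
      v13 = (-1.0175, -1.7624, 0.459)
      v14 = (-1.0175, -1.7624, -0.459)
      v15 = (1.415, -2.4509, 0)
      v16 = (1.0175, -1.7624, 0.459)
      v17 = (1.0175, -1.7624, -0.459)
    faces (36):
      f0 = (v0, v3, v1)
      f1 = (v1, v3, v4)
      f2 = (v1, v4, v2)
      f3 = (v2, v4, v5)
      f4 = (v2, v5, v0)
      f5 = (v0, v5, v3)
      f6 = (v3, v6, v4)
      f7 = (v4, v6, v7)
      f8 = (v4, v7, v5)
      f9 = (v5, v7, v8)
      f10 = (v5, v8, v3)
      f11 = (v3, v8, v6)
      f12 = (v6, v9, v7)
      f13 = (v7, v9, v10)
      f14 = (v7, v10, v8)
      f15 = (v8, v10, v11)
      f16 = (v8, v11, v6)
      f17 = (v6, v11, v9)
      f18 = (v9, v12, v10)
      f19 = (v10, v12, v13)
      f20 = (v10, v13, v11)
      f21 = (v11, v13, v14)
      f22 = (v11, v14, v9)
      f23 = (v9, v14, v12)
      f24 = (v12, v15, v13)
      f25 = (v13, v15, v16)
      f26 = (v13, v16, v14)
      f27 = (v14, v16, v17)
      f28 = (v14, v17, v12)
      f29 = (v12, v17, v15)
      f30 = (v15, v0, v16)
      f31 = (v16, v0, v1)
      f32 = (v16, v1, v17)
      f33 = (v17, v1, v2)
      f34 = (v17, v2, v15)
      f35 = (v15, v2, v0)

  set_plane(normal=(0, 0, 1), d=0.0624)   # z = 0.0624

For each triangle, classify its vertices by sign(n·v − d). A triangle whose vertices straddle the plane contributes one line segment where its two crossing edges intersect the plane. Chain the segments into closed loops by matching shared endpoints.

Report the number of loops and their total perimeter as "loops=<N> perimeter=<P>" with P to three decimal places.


loops=2 perimeter=28.542

Straddling triangles (24 of 36):
  (v0,v3,v1) [--+] → (1.49929, 2.11771, 0.0624)–(2.72192, 0, 0.0624)  len=2.4453
  (v1,v3,v4) [+-+] → (1.49929, 2.11771, 0.0624)–(1.36096, 2.3573, 0.0624)  len=0.2767
  (v1,v4,v2) [++-] → (1.45709, 1.001, 0.0624)–(2.035, 0, 0.0624)  len=1.1558
  (v2,v4,v5) [-+-] → (1.45709, 1.001, 0.0624)–(1.0175, 1.7624, 0.0624)  len=0.8792
  (v3,v6,v4) [--+] → (-1.08431, 2.3573, 0.0624)–(1.36096, 2.3573, 0.0624)  len=2.4453
  (v4,v6,v7) [+-+] → (-1.08431, 2.3573, 0.0624)–(-1.36096, 2.3573, 0.0624)  len=0.2767
  (v4,v7,v5) [++-] → (-0.138327, 1.7624, 0.0624)–(1.0175, 1.7624, 0.0624)  len=1.1558
  (v5,v7,v8) [-+-] → (-0.138327, 1.7624, 0.0624)–(-1.0175, 1.7624, 0.0624)  len=0.8792
  (v6,v9,v7) [--+] → (-2.58359, 0.239594, 0.0624)–(-1.36096, 2.3573, 0.0624)  len=2.4453
  (v7,v9,v10) [+-+] → (-2.58359, 0.239594, 0.0624)–(-2.72192, 0, 0.0624)  len=0.2767
  (v7,v10,v8) [++-] → (-1.59541, 0.761403, 0.0624)–(-1.0175, 1.7624, 0.0624)  len=1.1558
  (v8,v10,v11) [-+-] → (-1.59541, 0.761403, 0.0624)–(-2.035, 0, 0.0624)  len=0.8792
  (v9,v12,v10) [--+] → (-1.49929, -2.11771, 0.0624)–(-2.72192, 0, 0.0624)  len=2.4453
  (v10,v12,v13) [+-+] → (-1.49929, -2.11771, 0.0624)–(-1.36096, -2.3573, 0.0624)  len=0.2767
  (v10,v13,v11) [++-] → (-1.45709, -1.001, 0.0624)–(-2.035, 0, 0.0624)  len=1.1558
  (v11,v13,v14) [-+-] → (-1.45709, -1.001, 0.0624)–(-1.0175, -1.7624, 0.0624)  len=0.8792
  (v12,v15,v13) [--+] → (1.08431, -2.3573, 0.0624)–(-1.36096, -2.3573, 0.0624)  len=2.4453
  (v13,v15,v16) [+-+] → (1.08431, -2.3573, 0.0624)–(1.36096, -2.3573, 0.0624)  len=0.2767
  (v13,v16,v14) [++-] → (0.138327, -1.7624, 0.0624)–(-1.0175, -1.7624, 0.0624)  len=1.1558
  (v14,v16,v17) [-+-] → (0.138327, -1.7624, 0.0624)–(1.0175, -1.7624, 0.0624)  len=0.8792
  (v15,v0,v16) [--+] → (2.58359, -0.239594, 0.0624)–(1.36096, -2.3573, 0.0624)  len=2.4453
  (v16,v0,v1) [+-+] → (2.58359, -0.239594, 0.0624)–(2.72192, 0, 0.0624)  len=0.2767
  (v16,v1,v17) [++-] → (1.59541, -0.761403, 0.0624)–(1.0175, -1.7624, 0.0624)  len=1.1558
  (v17,v1,v2) [-+-] → (1.59541, -0.761403, 0.0624)–(2.035, 0, 0.0624)  len=0.8792

Chained into 2 loop(s):
  loop 1: 12 segments, perimeter = 16.3317
  loop 2: 12 segments, perimeter = 12.2101
Total perimeter = 28.542


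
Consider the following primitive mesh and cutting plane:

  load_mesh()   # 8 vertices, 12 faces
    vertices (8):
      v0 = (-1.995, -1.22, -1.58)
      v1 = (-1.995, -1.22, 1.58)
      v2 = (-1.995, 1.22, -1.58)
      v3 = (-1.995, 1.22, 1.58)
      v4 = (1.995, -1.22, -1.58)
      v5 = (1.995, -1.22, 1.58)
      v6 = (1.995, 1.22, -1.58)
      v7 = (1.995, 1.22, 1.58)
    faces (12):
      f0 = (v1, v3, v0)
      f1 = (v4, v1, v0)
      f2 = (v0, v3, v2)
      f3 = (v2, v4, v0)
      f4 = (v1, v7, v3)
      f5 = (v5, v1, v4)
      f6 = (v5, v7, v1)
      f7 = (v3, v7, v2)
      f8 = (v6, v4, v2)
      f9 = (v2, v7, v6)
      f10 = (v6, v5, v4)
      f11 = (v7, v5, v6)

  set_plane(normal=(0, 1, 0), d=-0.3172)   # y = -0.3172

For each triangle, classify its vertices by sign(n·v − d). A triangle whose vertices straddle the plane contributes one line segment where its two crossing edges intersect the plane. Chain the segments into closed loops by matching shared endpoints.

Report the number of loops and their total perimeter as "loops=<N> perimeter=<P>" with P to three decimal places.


Straddling triangles (8 of 12):
  (v1,v3,v0) [-+-] → (-1.995, -0.3172, 1.58)–(-1.995, -0.3172, -0.4108)  len=1.9908
  (v0,v3,v2) [-++] → (-1.995, -0.3172, -0.4108)–(-1.995, -0.3172, -1.58)  len=1.1692
  (v2,v4,v0) [+--] → (0.5187, -0.3172, -1.58)–(-1.995, -0.3172, -1.58)  len=2.5137
  (v1,v7,v3) [-++] → (-0.5187, -0.3172, 1.58)–(-1.995, -0.3172, 1.58)  len=1.4763
  (v5,v7,v1) [-+-] → (1.995, -0.3172, 1.58)–(-0.5187, -0.3172, 1.58)  len=2.5137
  (v6,v4,v2) [+-+] → (1.995, -0.3172, -1.58)–(0.5187, -0.3172, -1.58)  len=1.4763
  (v6,v5,v4) [+--] → (1.995, -0.3172, 0.4108)–(1.995, -0.3172, -1.58)  len=1.9908
  (v7,v5,v6) [+-+] → (1.995, -0.3172, 1.58)–(1.995, -0.3172, 0.4108)  len=1.1692

Chained into 1 loop(s):
  loop 1: 8 segments, perimeter = 14.3000
Total perimeter = 14.300

loops=1 perimeter=14.300


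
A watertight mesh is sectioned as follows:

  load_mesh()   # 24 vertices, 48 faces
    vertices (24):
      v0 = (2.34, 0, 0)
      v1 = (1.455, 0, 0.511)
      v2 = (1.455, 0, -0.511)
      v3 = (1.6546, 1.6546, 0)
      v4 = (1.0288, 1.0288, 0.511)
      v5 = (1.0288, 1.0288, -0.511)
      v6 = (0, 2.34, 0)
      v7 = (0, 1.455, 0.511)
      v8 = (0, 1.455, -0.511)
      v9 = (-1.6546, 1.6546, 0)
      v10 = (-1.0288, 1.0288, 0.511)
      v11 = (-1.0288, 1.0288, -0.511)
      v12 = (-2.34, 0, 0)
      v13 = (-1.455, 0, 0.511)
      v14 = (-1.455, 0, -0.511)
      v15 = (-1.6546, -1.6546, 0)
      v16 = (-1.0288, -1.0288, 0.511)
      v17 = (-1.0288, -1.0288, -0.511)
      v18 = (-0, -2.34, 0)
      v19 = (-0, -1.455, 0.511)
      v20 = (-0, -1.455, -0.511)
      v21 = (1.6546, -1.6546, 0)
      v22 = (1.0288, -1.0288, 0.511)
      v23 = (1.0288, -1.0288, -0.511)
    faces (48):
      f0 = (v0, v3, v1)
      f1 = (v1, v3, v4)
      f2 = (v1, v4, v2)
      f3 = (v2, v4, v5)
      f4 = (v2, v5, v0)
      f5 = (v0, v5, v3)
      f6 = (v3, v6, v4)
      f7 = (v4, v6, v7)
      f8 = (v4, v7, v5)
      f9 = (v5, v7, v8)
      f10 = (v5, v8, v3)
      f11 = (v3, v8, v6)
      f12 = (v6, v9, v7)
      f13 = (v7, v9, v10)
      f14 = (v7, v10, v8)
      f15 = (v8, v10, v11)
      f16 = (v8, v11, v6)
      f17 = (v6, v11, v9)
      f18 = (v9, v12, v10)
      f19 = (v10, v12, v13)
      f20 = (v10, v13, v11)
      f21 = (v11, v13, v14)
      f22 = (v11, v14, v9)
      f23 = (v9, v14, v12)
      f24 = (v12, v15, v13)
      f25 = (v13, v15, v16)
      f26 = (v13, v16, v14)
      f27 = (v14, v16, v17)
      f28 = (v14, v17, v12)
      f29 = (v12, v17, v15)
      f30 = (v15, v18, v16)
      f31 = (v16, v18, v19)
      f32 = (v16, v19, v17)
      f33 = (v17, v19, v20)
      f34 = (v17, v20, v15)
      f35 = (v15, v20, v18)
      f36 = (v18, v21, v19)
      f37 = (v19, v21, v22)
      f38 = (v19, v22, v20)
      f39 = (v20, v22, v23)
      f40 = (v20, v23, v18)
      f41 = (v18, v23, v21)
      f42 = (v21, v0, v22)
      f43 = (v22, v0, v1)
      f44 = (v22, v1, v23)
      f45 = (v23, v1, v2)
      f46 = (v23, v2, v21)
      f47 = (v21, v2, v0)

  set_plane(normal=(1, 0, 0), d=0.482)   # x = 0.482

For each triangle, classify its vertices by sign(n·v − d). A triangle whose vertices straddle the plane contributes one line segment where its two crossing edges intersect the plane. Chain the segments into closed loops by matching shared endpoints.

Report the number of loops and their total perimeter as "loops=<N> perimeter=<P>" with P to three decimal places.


loops=2 perimeter=6.132

Straddling triangles (12 of 48):
  (v3,v6,v4) [+-+] → (0.482, 2.14034, 0)–(0.482, 1.72569, 0.239407)  len=0.4788
  (v4,v6,v7) [+--] → (0.482, 1.72569, 0.239407)–(0.482, 1.25532, 0.511)  len=0.5431
  (v4,v7,v5) [+-+] → (0.482, 1.25532, 0.511)–(0.482, 1.25532, 0.0321858)  len=0.4788
  (v5,v7,v8) [+--] → (0.482, 1.25532, 0.0321858)–(0.482, 1.25532, -0.511)  len=0.5432
  (v5,v8,v3) [+-+] → (0.482, 1.25532, -0.511)–(0.482, 1.51315, -0.362141)  len=0.2977
  (v3,v8,v6) [+--] → (0.482, 1.51315, -0.362141)–(0.482, 2.14034, 0)  len=0.7242
  (v18,v21,v19) [-+-] → (0.482, -2.14034, 0)–(0.482, -1.51315, 0.362141)  len=0.7242
  (v19,v21,v22) [-++] → (0.482, -1.51315, 0.362141)–(0.482, -1.25532, 0.511)  len=0.2977
  (v19,v22,v20) [-+-] → (0.482, -1.25532, 0.511)–(0.482, -1.25532, -0.0321858)  len=0.5432
  (v20,v22,v23) [-++] → (0.482, -1.25532, -0.0321858)–(0.482, -1.25532, -0.511)  len=0.4788
  (v20,v23,v18) [-+-] → (0.482, -1.25532, -0.511)–(0.482, -1.72569, -0.239407)  len=0.5431
  (v18,v23,v21) [-++] → (0.482, -1.72569, -0.239407)–(0.482, -2.14034, 0)  len=0.4788

Chained into 2 loop(s):
  loop 1: 6 segments, perimeter = 3.0659
  loop 2: 6 segments, perimeter = 3.0659
Total perimeter = 6.132


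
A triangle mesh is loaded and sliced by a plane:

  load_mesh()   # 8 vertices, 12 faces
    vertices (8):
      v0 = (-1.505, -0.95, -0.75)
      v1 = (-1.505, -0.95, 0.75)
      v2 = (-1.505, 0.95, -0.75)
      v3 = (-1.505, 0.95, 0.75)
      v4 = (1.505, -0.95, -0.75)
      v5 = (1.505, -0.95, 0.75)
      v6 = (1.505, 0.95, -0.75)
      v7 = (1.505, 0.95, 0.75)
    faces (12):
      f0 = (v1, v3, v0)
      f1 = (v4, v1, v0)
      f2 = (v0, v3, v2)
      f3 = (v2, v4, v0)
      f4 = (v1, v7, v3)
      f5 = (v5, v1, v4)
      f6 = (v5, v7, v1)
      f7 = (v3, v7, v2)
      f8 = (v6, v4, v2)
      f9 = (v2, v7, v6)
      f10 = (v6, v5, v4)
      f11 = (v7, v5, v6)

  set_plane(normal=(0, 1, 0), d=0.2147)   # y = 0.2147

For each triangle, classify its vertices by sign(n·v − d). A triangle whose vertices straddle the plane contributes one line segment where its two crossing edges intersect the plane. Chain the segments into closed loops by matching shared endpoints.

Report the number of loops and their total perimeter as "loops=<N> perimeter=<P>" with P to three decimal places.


Straddling triangles (8 of 12):
  (v1,v3,v0) [-+-] → (-1.505, 0.2147, 0.75)–(-1.505, 0.2147, 0.1695)  len=0.5805
  (v0,v3,v2) [-++] → (-1.505, 0.2147, 0.1695)–(-1.505, 0.2147, -0.75)  len=0.9195
  (v2,v4,v0) [+--] → (-0.34013, 0.2147, -0.75)–(-1.505, 0.2147, -0.75)  len=1.1649
  (v1,v7,v3) [-++] → (0.34013, 0.2147, 0.75)–(-1.505, 0.2147, 0.75)  len=1.8451
  (v5,v7,v1) [-+-] → (1.505, 0.2147, 0.75)–(0.34013, 0.2147, 0.75)  len=1.1649
  (v6,v4,v2) [+-+] → (1.505, 0.2147, -0.75)–(-0.34013, 0.2147, -0.75)  len=1.8451
  (v6,v5,v4) [+--] → (1.505, 0.2147, -0.1695)–(1.505, 0.2147, -0.75)  len=0.5805
  (v7,v5,v6) [+-+] → (1.505, 0.2147, 0.75)–(1.505, 0.2147, -0.1695)  len=0.9195

Chained into 1 loop(s):
  loop 1: 8 segments, perimeter = 9.0200
Total perimeter = 9.020

loops=1 perimeter=9.020
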